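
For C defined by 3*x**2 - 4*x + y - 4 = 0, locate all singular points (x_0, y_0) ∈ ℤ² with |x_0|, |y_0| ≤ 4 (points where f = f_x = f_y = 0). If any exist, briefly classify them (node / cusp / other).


No singular points in the scanned grid; C is smooth there.

Compute partial derivatives:
  f_x = 6*x - 4.
  f_y = 1.
f_y = 1 is a nonzero constant, so f_y never vanishes: no point (x, y) can satisfy f = f_x = f_y = 0. In particular no (x, y) ∈ {−4, ..., 4}² is singular; the curve is smooth.


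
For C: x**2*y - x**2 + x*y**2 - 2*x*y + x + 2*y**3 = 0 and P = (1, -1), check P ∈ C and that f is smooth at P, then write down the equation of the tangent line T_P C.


Tangent line at P: 3*y + 3 = 0.

Step 1: f(1, -1) = 0, so P lies on C.
Step 2: partial derivatives
  f_x(x, y) = 2*x*y - 2*x + y**2 - 2*y + 1, f_y(x, y) = x**2 + 2*x*y - 2*x + 6*y**2.
  f_x(P) = 0, f_y(P) = 3 (gradient nonzero, so P is smooth).
Step 3: tangent line at P: 0·(x − 1) + 3·(y − -1) = 0.
Expanding: 3*y + 3 = 0.


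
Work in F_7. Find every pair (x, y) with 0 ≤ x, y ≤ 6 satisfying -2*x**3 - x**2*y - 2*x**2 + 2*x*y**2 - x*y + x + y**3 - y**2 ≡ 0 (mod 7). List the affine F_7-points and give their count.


Affine F_7-points: {(0, 0), (0, 1), (2, 2), (2, 3), (2, 6), (4, 1), (4, 3), (5, 1), (6, 5)}; count = 9.

For each of the 49 pairs (x, y) ∈ F_7², evaluate f(x, y) mod 7. Record the zeros.
  x = 0: [0↦0, 1↦0, 2↦4, 3↦4, 4↦6, 5↦2, 6↦5]  zeros at y ∈ {0, 1}
  x = 1: [0↦4, 1↦4, 2↦5, 3↦6, 4↦6, 5↦4, 6↦6]  zeros at y ∈ ∅
  x = 2: [0↦6, 1↦4, 2↦0, 3↦0, 4↦3, 5↦1, 6↦0]  zeros at y ∈ {2, 3, 6}
  x = 3: [0↦1, 1↦2, 2↦5, 3↦2, 4↦6, 5↦2, 6↦3]  zeros at y ∈ ∅
  x = 4: [0↦5, 1↦0, 2↦1, 3↦0, 4↦3, 5↦2, 6↦3]  zeros at y ∈ {1, 3}
  x = 5: [0↦6, 1↦0, 2↦4, 3↦3, 4↦3, 5↦3, 6↦2]  zeros at y ∈ {1}
  x = 6: [0↦6, 1↦4, 2↦2, 3↦6, 4↦1, 5↦0, 6↦2]  zeros at y ∈ {5}
Collecting zeros: affine points = {(0, 0), (0, 1), (2, 2), (2, 3), (2, 6), (4, 1), (4, 3), (5, 1), (6, 5)}.
Total count |C(F_7)_aff| = 9.


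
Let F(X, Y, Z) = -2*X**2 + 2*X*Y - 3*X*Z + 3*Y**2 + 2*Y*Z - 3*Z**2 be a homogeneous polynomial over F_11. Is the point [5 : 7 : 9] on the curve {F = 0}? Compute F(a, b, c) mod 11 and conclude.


F(5,7,9) ≡ 3 (mod 11); P is NOT on the curve.

Evaluate F(5, 7, 9) term-by-term (mod 11).
  -2*X**2 ↦ -2·25·1·1 = -50
  2*X*Y ↦ 2·5·7·1 = 70
  -3*X*Z ↦ -3·5·1·9 = -135
  3*Y**2 ↦ 3·1·49·1 = 147
  2*Y*Z ↦ 2·1·7·9 = 126
  -3*Z**2 ↦ -3·1·1·81 = -243
Sum: F(5, 7, 9) = (-50) + (70) + (-135) + (147) + (126) + (-243) = -85.
Reducing mod 11: -85 ≡ 3 (mod 11).
Since F(a, b, c) ≡ 3 ≠ 0 (mod 11), P does NOT lie on the curve.


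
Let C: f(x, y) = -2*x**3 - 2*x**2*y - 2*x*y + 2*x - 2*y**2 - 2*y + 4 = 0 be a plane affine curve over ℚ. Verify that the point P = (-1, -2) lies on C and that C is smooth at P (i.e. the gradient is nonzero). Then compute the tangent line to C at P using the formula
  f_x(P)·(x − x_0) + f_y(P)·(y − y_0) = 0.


Tangent line at P: -8*x + 6*y + 4 = 0.

Step 1: f(-1, -2) = 0, so P lies on C.
Step 2: partial derivatives
  f_x(x, y) = -6*x**2 - 4*x*y - 2*y + 2, f_y(x, y) = -2*x**2 - 2*x - 4*y - 2.
  f_x(P) = -8, f_y(P) = 6 (gradient nonzero, so P is smooth).
Step 3: tangent line at P: -8·(x − -1) + 6·(y − -2) = 0.
Expanding: -8*x + 6*y + 4 = 0.


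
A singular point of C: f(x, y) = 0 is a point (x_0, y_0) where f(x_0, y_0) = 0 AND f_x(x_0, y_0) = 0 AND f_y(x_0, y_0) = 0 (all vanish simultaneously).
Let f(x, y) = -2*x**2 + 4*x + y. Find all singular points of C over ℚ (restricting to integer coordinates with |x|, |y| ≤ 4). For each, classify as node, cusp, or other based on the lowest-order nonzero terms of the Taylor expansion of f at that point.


No singular points in the scanned grid; C is smooth there.

Compute partial derivatives:
  f_x = 4 - 4*x.
  f_y = 1.
f_y = 1 is a nonzero constant, so f_y never vanishes: no point (x, y) can satisfy f = f_x = f_y = 0. In particular no (x, y) ∈ {−4, ..., 4}² is singular; the curve is smooth.


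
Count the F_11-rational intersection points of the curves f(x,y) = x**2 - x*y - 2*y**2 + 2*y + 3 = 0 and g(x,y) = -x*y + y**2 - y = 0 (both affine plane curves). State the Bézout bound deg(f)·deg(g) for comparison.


Common zeros: {(2, 3)}; count = 1; Bézout bound = 4.

deg(f) = 2, deg(g) = 2, so Bézout bound = 4.
Scan x ∈ F_11. For each x, list the y ∈ F_11 with f(x, y) ≡ 0 and those with g(x, y) ≡ 0 (mod 11); the common zeros in that column are the intersection.
  x = 0: f ≡ 0 at y ∈ ∅; g ≡ 0 at y ∈ {0, 1}; common: ∅.
  x = 1: f ≡ 0 at y ∈ {3}; g ≡ 0 at y ∈ {0, 2}; common: ∅.
  x = 2: f ≡ 0 at y ∈ {3, 8}; g ≡ 0 at y ∈ {0, 3}; common: {3}.
  x = 3: f ≡ 0 at y ∈ {6, 10}; g ≡ 0 at y ∈ {0, 4}; common: ∅.
  x = 4: f ≡ 0 at y ∈ ∅; g ≡ 0 at y ∈ {0, 5}; common: ∅.
  x = 5: f ≡ 0 at y ∈ ∅; g ≡ 0 at y ∈ {0, 6}; common: ∅.
  x = 6: f ≡ 0 at y ∈ {1, 8}; g ≡ 0 at y ∈ {0, 7}; common: ∅.
  x = 7: f ≡ 0 at y ∈ {4, 10}; g ≡ 0 at y ∈ {0, 8}; common: ∅.
  x = 8: f ≡ 0 at y ∈ {4}; g ≡ 0 at y ∈ {0, 9}; common: ∅.
  x = 9: f ≡ 0 at y ∈ ∅; g ≡ 0 at y ∈ {0, 10}; common: ∅.
  x = 10: f ≡ 0 at y ∈ ∅; g ≡ 0 at y ∈ {0}; common: ∅.
Collecting: common zeros = {(2, 3)}, so the count is 1.
Comparison with the Bézout bound: 1 ≤ 4 = deg(f)·deg(g), as expected for curves with no common component (the affine F_11-count falls short of the bound because intersections may lie at infinity, over extension fields, or carry multiplicity).


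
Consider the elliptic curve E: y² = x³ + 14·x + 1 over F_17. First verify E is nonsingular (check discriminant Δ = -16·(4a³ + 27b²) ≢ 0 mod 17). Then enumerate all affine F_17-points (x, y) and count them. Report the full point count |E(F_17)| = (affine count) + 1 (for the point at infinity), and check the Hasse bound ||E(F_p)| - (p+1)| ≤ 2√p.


Affine points = {(0, 1), (0, 16), (1, 4), (1, 13), (3, 6), (3, 11), (4, 6), (4, 11), (5, 3), (5, 14), (7, 0), (8, 8), (8, 9), (10, 6), (10, 11), (13, 0), (14, 0), (15, 4), (15, 13)}; affine count = 19; |E(F_17)| = 20.

Discriminant check: Δ ∝ 4a³ + 27b² = 4·14³ + 27·1² = 4·2744 + 27·1 ≡ 4 (mod 17). Nonzero ⇒ E is nonsingular.
For each x ∈ F_17, compute rhs = x³ + 14·x + 1 mod 17, then count y ∈ F_17 with y² ≡ rhs.
  x = 0: rhs = 1, matching y values: 1, 16 (2 points).
  x = 1: rhs = 16, matching y values: 4, 13 (2 points).
  x = 2: rhs = 3, matching y values: none (0 points).
  x = 3: rhs = 2, matching y values: 6, 11 (2 points).
  x = 4: rhs = 2, matching y values: 6, 11 (2 points).
  x = 5: rhs = 9, matching y values: 3, 14 (2 points).
  x = 6: rhs = 12, matching y values: none (0 points).
  x = 7: rhs = 0, matching y values: 0 (1 points).
  x = 8: rhs = 13, matching y values: 8, 9 (2 points).
  x = 9: rhs = 6, matching y values: none (0 points).
  x = 10: rhs = 2, matching y values: 6, 11 (2 points).
  x = 11: rhs = 7, matching y values: none (0 points).
  x = 12: rhs = 10, matching y values: none (0 points).
  x = 13: rhs = 0, matching y values: 0 (1 points).
  x = 14: rhs = 0, matching y values: 0 (1 points).
  x = 15: rhs = 16, matching y values: 4, 13 (2 points).
  x = 16: rhs = 3, matching y values: none (0 points).
Total affine count: 19.
Full point count |E(F_17)| = 19 + 1 = 20.
Hasse bound: |20 − (17+1)| = |2| = 2 ≤ 2√17 ≈ 8.2462 ✓.


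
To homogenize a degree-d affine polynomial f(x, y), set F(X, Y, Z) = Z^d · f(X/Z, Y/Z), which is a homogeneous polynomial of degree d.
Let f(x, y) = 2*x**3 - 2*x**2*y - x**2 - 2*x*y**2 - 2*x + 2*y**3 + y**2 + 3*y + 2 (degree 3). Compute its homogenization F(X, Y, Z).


F(X, Y, Z) = 2*X**3 - 2*X**2*Y - X**2*Z - 2*X*Y**2 - 2*X*Z**2 + 2*Y**3 + Y**2*Z + 3*Y*Z**2 + 2*Z**3

deg(f) = 3.
Substitute x = X/Z, y = Y/Z into f, then multiply by Z^3.
  monomial 2·x^3·y^0 ↦ 2·X^3·Y^0·Z^0.
  monomial -2·x^2·y^1 ↦ -2·X^2·Y^1·Z^0.
  monomial -1·x^2·y^0 ↦ -1·X^2·Y^0·Z^1.
  monomial -2·x^1·y^2 ↦ -2·X^1·Y^2·Z^0.
  monomial -2·x^1·y^0 ↦ -2·X^1·Y^0·Z^2.
  monomial 2·x^0·y^3 ↦ 2·X^0·Y^3·Z^0.
  monomial 1·x^0·y^2 ↦ 1·X^0·Y^2·Z^1.
  monomial 3·x^0·y^1 ↦ 3·X^0·Y^1·Z^2.
  monomial 2·x^0·y^0 ↦ 2·X^0·Y^0·Z^3.
Collecting: F(X, Y, Z) = 2*X**3 - 2*X**2*Y - X**2*Z - 2*X*Y**2 - 2*X*Z**2 + 2*Y**3 + Y**2*Z + 3*Y*Z**2 + 2*Z**3.


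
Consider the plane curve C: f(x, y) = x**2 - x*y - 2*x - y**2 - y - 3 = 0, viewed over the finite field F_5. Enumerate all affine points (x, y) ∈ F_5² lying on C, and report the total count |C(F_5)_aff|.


Affine F_5-points: {(0, 1), (0, 3), (3, 0), (3, 1), (4, 0)}; count = 5.

For each of the 25 pairs (x, y) ∈ F_5², evaluate f(x, y) mod 5. Record the zeros.
  x = 0: [0↦2, 1↦0, 2↦1, 3↦0, 4↦2]  zeros at y ∈ {1, 3}
  x = 1: [0↦1, 1↦3, 2↦3, 3↦1, 4↦2]  zeros at y ∈ ∅
  x = 2: [0↦2, 1↦3, 2↦2, 3↦4, 4↦4]  zeros at y ∈ ∅
  x = 3: [0↦0, 1↦0, 2↦3, 3↦4, 4↦3]  zeros at y ∈ {0, 1}
  x = 4: [0↦0, 1↦4, 2↦1, 3↦1, 4↦4]  zeros at y ∈ {0}
Collecting zeros: affine points = {(0, 1), (0, 3), (3, 0), (3, 1), (4, 0)}.
Total count |C(F_5)_aff| = 5.


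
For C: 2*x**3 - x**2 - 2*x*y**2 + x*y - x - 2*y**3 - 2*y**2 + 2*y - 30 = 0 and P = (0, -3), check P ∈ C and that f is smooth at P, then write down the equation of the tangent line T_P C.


Tangent line at P: -22*x - 40*y - 120 = 0.

Step 1: f(0, -3) = 0, so P lies on C.
Step 2: partial derivatives
  f_x(x, y) = 6*x**2 - 2*x - 2*y**2 + y - 1, f_y(x, y) = -4*x*y + x - 6*y**2 - 4*y + 2.
  f_x(P) = -22, f_y(P) = -40 (gradient nonzero, so P is smooth).
Step 3: tangent line at P: -22·(x − 0) + -40·(y − -3) = 0.
Expanding: -22*x - 40*y - 120 = 0.


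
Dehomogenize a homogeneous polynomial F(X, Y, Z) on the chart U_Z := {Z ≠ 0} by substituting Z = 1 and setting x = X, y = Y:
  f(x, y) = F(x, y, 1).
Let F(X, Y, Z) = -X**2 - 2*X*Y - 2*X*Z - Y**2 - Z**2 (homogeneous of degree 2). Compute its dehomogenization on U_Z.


f(x, y) = -x**2 - 2*x*y - 2*x - y**2 - 1

On U_Z we set Z = 1. Each monomial c·X^i·Y^j·Z^k in F becomes c·x^i·y^j·1^k = c·x^i·y^j.
Substituting Z = 1: F(X, Y, 1) = -x**2 - 2*x*y - 2*x - y**2 - 1.
Note: deg(f) ≤ deg(F) = 2; strict inequality happens when F is divisible by Z (lost terms).


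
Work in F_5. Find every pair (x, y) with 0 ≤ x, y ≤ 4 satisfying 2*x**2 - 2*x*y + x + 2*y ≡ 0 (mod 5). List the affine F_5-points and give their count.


Affine F_5-points: {(0, 0), (2, 0), (3, 4), (4, 1)}; count = 4.

For each of the 25 pairs (x, y) ∈ F_5², evaluate f(x, y) mod 5. Record the zeros.
  x = 0: [0↦0, 1↦2, 2↦4, 3↦1, 4↦3]  zeros at y ∈ {0}
  x = 1: [0↦3, 1↦3, 2↦3, 3↦3, 4↦3]  zeros at y ∈ ∅
  x = 2: [0↦0, 1↦3, 2↦1, 3↦4, 4↦2]  zeros at y ∈ {0}
  x = 3: [0↦1, 1↦2, 2↦3, 3↦4, 4↦0]  zeros at y ∈ {4}
  x = 4: [0↦1, 1↦0, 2↦4, 3↦3, 4↦2]  zeros at y ∈ {1}
Collecting zeros: affine points = {(0, 0), (2, 0), (3, 4), (4, 1)}.
Total count |C(F_5)_aff| = 4.


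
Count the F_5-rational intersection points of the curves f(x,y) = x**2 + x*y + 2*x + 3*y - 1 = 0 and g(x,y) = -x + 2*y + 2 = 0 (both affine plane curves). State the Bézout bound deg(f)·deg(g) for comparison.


Common zeros: {(1, 2), (4, 1)}; count = 2; Bézout bound = 2.

deg(f) = 2, deg(g) = 1, so Bézout bound = 2.
Scan x ∈ F_5. For each x, list the y ∈ F_5 with f(x, y) ≡ 0 and those with g(x, y) ≡ 0 (mod 5); the common zeros in that column are the intersection.
  x = 0: f ≡ 0 at y ∈ {2}; g ≡ 0 at y ∈ {4}; common: ∅.
  x = 1: f ≡ 0 at y ∈ {2}; g ≡ 0 at y ∈ {2}; common: {2}.
  x = 2: f ≡ 0 at y ∈ ∅; g ≡ 0 at y ∈ {0}; common: ∅.
  x = 3: f ≡ 0 at y ∈ {1}; g ≡ 0 at y ∈ {3}; common: ∅.
  x = 4: f ≡ 0 at y ∈ {1}; g ≡ 0 at y ∈ {1}; common: {1}.
Collecting: common zeros = {(1, 2), (4, 1)}, so the count is 2.
Comparison with the Bézout bound: 2 ≤ 2 = deg(f)·deg(g), as expected for curves with no common component (the bound is attained).


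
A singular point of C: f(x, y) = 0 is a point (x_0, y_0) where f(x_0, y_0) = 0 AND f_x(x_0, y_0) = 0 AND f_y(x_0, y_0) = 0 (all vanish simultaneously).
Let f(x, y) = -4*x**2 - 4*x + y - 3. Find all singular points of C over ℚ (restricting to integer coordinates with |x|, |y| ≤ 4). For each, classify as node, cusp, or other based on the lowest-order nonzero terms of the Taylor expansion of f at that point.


No singular points in the scanned grid; C is smooth there.

Compute partial derivatives:
  f_x = -8*x - 4.
  f_y = 1.
f_y = 1 is a nonzero constant, so f_y never vanishes: no point (x, y) can satisfy f = f_x = f_y = 0. In particular no (x, y) ∈ {−4, ..., 4}² is singular; the curve is smooth.


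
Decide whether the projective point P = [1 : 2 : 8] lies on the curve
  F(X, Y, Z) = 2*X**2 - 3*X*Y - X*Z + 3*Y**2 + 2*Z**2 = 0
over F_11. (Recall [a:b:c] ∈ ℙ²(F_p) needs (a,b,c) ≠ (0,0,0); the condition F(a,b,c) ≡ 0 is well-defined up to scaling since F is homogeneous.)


F(1,2,8) ≡ 7 (mod 11); P is NOT on the curve.

Evaluate F(1, 2, 8) term-by-term (mod 11).
  2*X**2 ↦ 2·1·1·1 = 2
  -3*X*Y ↦ -3·1·2·1 = -6
  -X*Z ↦ -1·1·1·8 = -8
  3*Y**2 ↦ 3·1·4·1 = 12
  2*Z**2 ↦ 2·1·1·64 = 128
Sum: F(1, 2, 8) = (2) + (-6) + (-8) + (12) + (128) = 128.
Reducing mod 11: 128 ≡ 7 (mod 11).
Since F(a, b, c) ≡ 7 ≠ 0 (mod 11), P does NOT lie on the curve.


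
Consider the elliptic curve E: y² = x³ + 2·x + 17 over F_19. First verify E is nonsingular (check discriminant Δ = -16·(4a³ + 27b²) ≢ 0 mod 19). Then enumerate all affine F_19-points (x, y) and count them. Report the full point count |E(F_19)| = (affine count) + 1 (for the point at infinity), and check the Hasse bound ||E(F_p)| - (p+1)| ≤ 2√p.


Affine points = {(0, 6), (0, 13), (1, 1), (1, 18), (5, 0), (6, 6), (6, 13), (9, 2), (9, 17), (10, 7), (10, 12), (13, 6), (13, 13), (17, 9), (17, 10)}; affine count = 15; |E(F_19)| = 16.

Discriminant check: Δ ∝ 4a³ + 27b² = 4·2³ + 27·17² = 4·8 + 27·289 ≡ 7 (mod 19). Nonzero ⇒ E is nonsingular.
For each x ∈ F_19, compute rhs = x³ + 2·x + 17 mod 19, then count y ∈ F_19 with y² ≡ rhs.
  x = 0: rhs = 17, matching y values: 6, 13 (2 points).
  x = 1: rhs = 1, matching y values: 1, 18 (2 points).
  x = 2: rhs = 10, matching y values: none (0 points).
  x = 3: rhs = 12, matching y values: none (0 points).
  x = 4: rhs = 13, matching y values: none (0 points).
  x = 5: rhs = 0, matching y values: 0 (1 points).
  x = 6: rhs = 17, matching y values: 6, 13 (2 points).
  x = 7: rhs = 13, matching y values: none (0 points).
  x = 8: rhs = 13, matching y values: none (0 points).
  x = 9: rhs = 4, matching y values: 2, 17 (2 points).
  x = 10: rhs = 11, matching y values: 7, 12 (2 points).
  x = 11: rhs = 2, matching y values: none (0 points).
  x = 12: rhs = 2, matching y values: none (0 points).
  x = 13: rhs = 17, matching y values: 6, 13 (2 points).
  x = 14: rhs = 15, matching y values: none (0 points).
  x = 15: rhs = 2, matching y values: none (0 points).
  x = 16: rhs = 3, matching y values: none (0 points).
  x = 17: rhs = 5, matching y values: 9, 10 (2 points).
  x = 18: rhs = 14, matching y values: none (0 points).
Total affine count: 15.
Full point count |E(F_19)| = 15 + 1 = 16.
Hasse bound: |16 − (19+1)| = |-4| = 4 ≤ 2√19 ≈ 8.7178 ✓.


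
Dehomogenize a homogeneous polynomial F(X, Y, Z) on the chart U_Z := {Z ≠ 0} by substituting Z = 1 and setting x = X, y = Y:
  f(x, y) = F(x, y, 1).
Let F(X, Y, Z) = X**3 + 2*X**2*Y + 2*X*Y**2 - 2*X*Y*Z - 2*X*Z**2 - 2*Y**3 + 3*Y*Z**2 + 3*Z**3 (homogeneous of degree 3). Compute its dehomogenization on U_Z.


f(x, y) = x**3 + 2*x**2*y + 2*x*y**2 - 2*x*y - 2*x - 2*y**3 + 3*y + 3

On U_Z we set Z = 1. Each monomial c·X^i·Y^j·Z^k in F becomes c·x^i·y^j·1^k = c·x^i·y^j.
Substituting Z = 1: F(X, Y, 1) = x**3 + 2*x**2*y + 2*x*y**2 - 2*x*y - 2*x - 2*y**3 + 3*y + 3.
Note: deg(f) ≤ deg(F) = 3; strict inequality happens when F is divisible by Z (lost terms).


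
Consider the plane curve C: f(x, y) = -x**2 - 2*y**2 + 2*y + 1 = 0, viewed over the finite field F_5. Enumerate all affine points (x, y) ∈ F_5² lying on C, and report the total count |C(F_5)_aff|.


Affine F_5-points: {(1, 0), (1, 1), (2, 3), (3, 3), (4, 0), (4, 1)}; count = 6.

For each of the 25 pairs (x, y) ∈ F_5², evaluate f(x, y) mod 5. Record the zeros.
  x = 0: [0↦1, 1↦1, 2↦2, 3↦4, 4↦2]  zeros at y ∈ ∅
  x = 1: [0↦0, 1↦0, 2↦1, 3↦3, 4↦1]  zeros at y ∈ {0, 1}
  x = 2: [0↦2, 1↦2, 2↦3, 3↦0, 4↦3]  zeros at y ∈ {3}
  x = 3: [0↦2, 1↦2, 2↦3, 3↦0, 4↦3]  zeros at y ∈ {3}
  x = 4: [0↦0, 1↦0, 2↦1, 3↦3, 4↦1]  zeros at y ∈ {0, 1}
Collecting zeros: affine points = {(1, 0), (1, 1), (2, 3), (3, 3), (4, 0), (4, 1)}.
Total count |C(F_5)_aff| = 6.


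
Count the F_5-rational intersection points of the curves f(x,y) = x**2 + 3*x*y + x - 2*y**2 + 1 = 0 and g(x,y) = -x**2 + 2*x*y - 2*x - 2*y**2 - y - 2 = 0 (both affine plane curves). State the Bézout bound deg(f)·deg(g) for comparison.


Common zeros: ∅; count = 0; Bézout bound = 4.

deg(f) = 2, deg(g) = 2, so Bézout bound = 4.
Scan x ∈ F_5. For each x, list the y ∈ F_5 with f(x, y) ≡ 0 and those with g(x, y) ≡ 0 (mod 5); the common zeros in that column are the intersection.
  x = 0: f ≡ 0 at y ∈ ∅; g ≡ 0 at y ∈ {1}; common: ∅.
  x = 1: f ≡ 0 at y ∈ ∅; g ≡ 0 at y ∈ {0, 3}; common: ∅.
  x = 2: f ≡ 0 at y ∈ ∅; g ≡ 0 at y ∈ {0, 4}; common: ∅.
  x = 3: f ≡ 0 at y ∈ {1}; g ≡ 0 at y ∈ {2, 3}; common: ∅.
  x = 4: f ≡ 0 at y ∈ ∅; g ≡ 0 at y ∈ {2, 4}; common: ∅.
Collecting: common zeros = ∅, so the count is 0.
Comparison with the Bézout bound: 0 ≤ 4 = deg(f)·deg(g), as expected for curves with no common component (the affine F_5-count falls short of the bound because intersections may lie at infinity, over extension fields, or carry multiplicity).


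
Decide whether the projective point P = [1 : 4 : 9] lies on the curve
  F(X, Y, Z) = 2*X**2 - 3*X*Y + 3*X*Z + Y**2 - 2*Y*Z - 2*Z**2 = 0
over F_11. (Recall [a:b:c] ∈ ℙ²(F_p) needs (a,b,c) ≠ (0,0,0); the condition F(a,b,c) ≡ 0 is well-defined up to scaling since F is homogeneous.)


F(1,4,9) ≡ 8 (mod 11); P is NOT on the curve.

Evaluate F(1, 4, 9) term-by-term (mod 11).
  2*X**2 ↦ 2·1·1·1 = 2
  -3*X*Y ↦ -3·1·4·1 = -12
  3*X*Z ↦ 3·1·1·9 = 27
  Y**2 ↦ 1·1·16·1 = 16
  -2*Y*Z ↦ -2·1·4·9 = -72
  -2*Z**2 ↦ -2·1·1·81 = -162
Sum: F(1, 4, 9) = (2) + (-12) + (27) + (16) + (-72) + (-162) = -201.
Reducing mod 11: -201 ≡ 8 (mod 11).
Since F(a, b, c) ≡ 8 ≠ 0 (mod 11), P does NOT lie on the curve.


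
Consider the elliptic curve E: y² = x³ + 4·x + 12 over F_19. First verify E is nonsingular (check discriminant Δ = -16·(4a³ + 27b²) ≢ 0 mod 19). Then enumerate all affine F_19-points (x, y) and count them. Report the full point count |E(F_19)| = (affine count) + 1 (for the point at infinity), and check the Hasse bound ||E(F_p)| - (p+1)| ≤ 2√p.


Affine points = {(1, 6), (1, 13), (2, 3), (2, 16), (4, 4), (4, 15), (5, 9), (5, 10), (6, 9), (6, 10), (8, 9), (8, 10), (9, 6), (9, 13), (10, 8), (10, 11), (11, 0), (13, 0), (14, 0), (16, 7), (16, 12), (18, 8), (18, 11)}; affine count = 23; |E(F_19)| = 24.

Discriminant check: Δ ∝ 4a³ + 27b² = 4·4³ + 27·12² = 4·64 + 27·144 ≡ 2 (mod 19). Nonzero ⇒ E is nonsingular.
For each x ∈ F_19, compute rhs = x³ + 4·x + 12 mod 19, then count y ∈ F_19 with y² ≡ rhs.
  x = 0: rhs = 12, matching y values: none (0 points).
  x = 1: rhs = 17, matching y values: 6, 13 (2 points).
  x = 2: rhs = 9, matching y values: 3, 16 (2 points).
  x = 3: rhs = 13, matching y values: none (0 points).
  x = 4: rhs = 16, matching y values: 4, 15 (2 points).
  x = 5: rhs = 5, matching y values: 9, 10 (2 points).
  x = 6: rhs = 5, matching y values: 9, 10 (2 points).
  x = 7: rhs = 3, matching y values: none (0 points).
  x = 8: rhs = 5, matching y values: 9, 10 (2 points).
  x = 9: rhs = 17, matching y values: 6, 13 (2 points).
  x = 10: rhs = 7, matching y values: 8, 11 (2 points).
  x = 11: rhs = 0, matching y values: 0 (1 points).
  x = 12: rhs = 2, matching y values: none (0 points).
  x = 13: rhs = 0, matching y values: 0 (1 points).
  x = 14: rhs = 0, matching y values: 0 (1 points).
  x = 15: rhs = 8, matching y values: none (0 points).
  x = 16: rhs = 11, matching y values: 7, 12 (2 points).
  x = 17: rhs = 15, matching y values: none (0 points).
  x = 18: rhs = 7, matching y values: 8, 11 (2 points).
Total affine count: 23.
Full point count |E(F_19)| = 23 + 1 = 24.
Hasse bound: |24 − (19+1)| = |4| = 4 ≤ 2√19 ≈ 8.7178 ✓.


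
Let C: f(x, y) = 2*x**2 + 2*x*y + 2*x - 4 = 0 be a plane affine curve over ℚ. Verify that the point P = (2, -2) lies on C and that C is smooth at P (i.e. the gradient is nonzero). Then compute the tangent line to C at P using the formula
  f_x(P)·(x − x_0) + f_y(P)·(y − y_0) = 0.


Tangent line at P: 6*x + 4*y - 4 = 0.

Step 1: f(2, -2) = 0, so P lies on C.
Step 2: partial derivatives
  f_x(x, y) = 4*x + 2*y + 2, f_y(x, y) = 2*x.
  f_x(P) = 6, f_y(P) = 4 (gradient nonzero, so P is smooth).
Step 3: tangent line at P: 6·(x − 2) + 4·(y − -2) = 0.
Expanding: 6*x + 4*y - 4 = 0.


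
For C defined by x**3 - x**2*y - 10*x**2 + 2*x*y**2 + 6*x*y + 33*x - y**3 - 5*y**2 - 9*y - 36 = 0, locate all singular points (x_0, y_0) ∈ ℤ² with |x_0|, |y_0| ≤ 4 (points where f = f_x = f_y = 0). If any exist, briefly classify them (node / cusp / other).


Singular points: {(3, 0)}; classification: node.

Compute partial derivatives:
  f_x = 3*x**2 - 2*x*y - 20*x + 2*y**2 + 6*y + 33.
  f_y = -x**2 + 4*x*y + 6*x - 3*y**2 - 10*y - 9.
Scan x_0 ∈ {−4, ..., 4}. For each x_0, f_y(x_0, y) is a polynomial in y; find its integer roots y ∈ {−4, ..., 4}, then test f_x and f at those candidates.
  x = -4: f_y(-4, y) = -3*y**2 - 26*y - 49; no integer root y with |y| ≤ 4.
  x = -3: f_y(-3, y) = -3*y**2 - 22*y - 36; no integer root y with |y| ≤ 4.
  x = -2: f_y(-2, y) = -3*y**2 - 18*y - 25; no integer root y with |y| ≤ 4.
  x = -1: f_y(-1, y) = -3*y**2 - 14*y - 16; vanishes at y ∈ {-2}. (-1, -2): f_x = 48 ≠ 0.
  x = 0: f_y(0, y) = -3*y**2 - 10*y - 9; no integer root y with |y| ≤ 4.
  x = 1: f_y(1, y) = -3*y**2 - 6*y - 4; no integer root y with |y| ≤ 4.
  x = 2: f_y(2, y) = -3*y**2 - 2*y - 1; no integer root y with |y| ≤ 4.
  x = 3: f_y(3, y) = -3*y**2 + 2*y; vanishes at y ∈ {0}. (3, 0): f_x = 0, f = 0 — SINGULAR.
  x = 4: f_y(4, y) = -3*y**2 + 6*y - 1; no integer root y with |y| ≤ 4.
Only singular point on the grid: (3, 0).
Classify: substitute x = 3 + u, y = 0 + v and expand: f = u**3 - u**2*v - u**2 + 2*u*v**2 - v**3 + v**2.
No constant or linear terms (consistent with a singular point). Quadratic part: -u**2 + v**2. Cubic part: u**3 - u**2*v + 2*u*v**2 - v**3.
The quadratic part v**2 - u**2 = (v − u)(v + u) splits into two distinct linear factors, so there are two distinct tangent lines y − 0 = ±(x − 3) — this is a node (ordinary double point).
Classification: node.


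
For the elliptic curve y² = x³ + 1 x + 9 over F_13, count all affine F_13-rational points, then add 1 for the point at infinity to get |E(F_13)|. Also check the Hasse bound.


Affine points = {(0, 3), (0, 10), (3, 0), (4, 5), (4, 8), (5, 3), (5, 10), (6, 6), (6, 7), (8, 3), (8, 10), (11, 5), (11, 8)}; affine count = 13; |E(F_13)| = 14.

Discriminant check: Δ ∝ 4a³ + 27b² = 4·1³ + 27·9² = 4·1 + 27·81 ≡ 7 (mod 13). Nonzero ⇒ E is nonsingular.
For each x ∈ F_13, compute rhs = x³ + 1·x + 9 mod 13, then count y ∈ F_13 with y² ≡ rhs.
  x = 0: rhs = 9, matching y values: 3, 10 (2 points).
  x = 1: rhs = 11, matching y values: none (0 points).
  x = 2: rhs = 6, matching y values: none (0 points).
  x = 3: rhs = 0, matching y values: 0 (1 points).
  x = 4: rhs = 12, matching y values: 5, 8 (2 points).
  x = 5: rhs = 9, matching y values: 3, 10 (2 points).
  x = 6: rhs = 10, matching y values: 6, 7 (2 points).
  x = 7: rhs = 8, matching y values: none (0 points).
  x = 8: rhs = 9, matching y values: 3, 10 (2 points).
  x = 9: rhs = 6, matching y values: none (0 points).
  x = 10: rhs = 5, matching y values: none (0 points).
  x = 11: rhs = 12, matching y values: 5, 8 (2 points).
  x = 12: rhs = 7, matching y values: none (0 points).
Total affine count: 13.
Full point count |E(F_13)| = 13 + 1 = 14.
Hasse bound: |14 − (13+1)| = |0| = 0 ≤ 2√13 ≈ 7.2111 ✓.


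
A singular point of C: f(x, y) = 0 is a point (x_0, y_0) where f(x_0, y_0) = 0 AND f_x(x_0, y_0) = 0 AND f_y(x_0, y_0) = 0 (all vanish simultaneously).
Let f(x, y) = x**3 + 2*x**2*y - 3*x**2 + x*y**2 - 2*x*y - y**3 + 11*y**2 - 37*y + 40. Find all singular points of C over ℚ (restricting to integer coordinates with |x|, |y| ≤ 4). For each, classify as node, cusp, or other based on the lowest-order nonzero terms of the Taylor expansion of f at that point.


Singular points: {(-1, 3)}; classification: cusp.

Compute partial derivatives:
  f_x = 3*x**2 + 4*x*y - 6*x + y**2 - 2*y.
  f_y = 2*x**2 + 2*x*y - 2*x - 3*y**2 + 22*y - 37.
Scan x_0 ∈ {−4, ..., 4}. For each x_0, f_y(x_0, y) is a polynomial in y; find its integer roots y ∈ {−4, ..., 4}, then test f_x and f at those candidates.
  x = -4: f_y(-4, y) = -3*y**2 + 14*y + 3; no integer root y with |y| ≤ 4.
  x = -3: f_y(-3, y) = -3*y**2 + 16*y - 13; vanishes at y ∈ {1}. (-3, 1): f_x = 32 ≠ 0.
  x = -2: f_y(-2, y) = -3*y**2 + 18*y - 25; no integer root y with |y| ≤ 4.
  x = -1: f_y(-1, y) = -3*y**2 + 20*y - 33; vanishes at y ∈ {3}. (-1, 3): f_x = 0, f = 0 — SINGULAR.
  x = 0: f_y(0, y) = -3*y**2 + 22*y - 37; no integer root y with |y| ≤ 4.
  x = 1: f_y(1, y) = -3*y**2 + 24*y - 37; no integer root y with |y| ≤ 4.
  x = 2: f_y(2, y) = -3*y**2 + 26*y - 33; no integer root y with |y| ≤ 4.
  x = 3: f_y(3, y) = -3*y**2 + 28*y - 25; vanishes at y ∈ {1}. (3, 1): f_x = 20 ≠ 0.
  x = 4: f_y(4, y) = -3*y**2 + 30*y - 13; no integer root y with |y| ≤ 4.
Only singular point on the grid: (-1, 3).
Classify: substitute x = -1 + u, y = 3 + v and expand: f = u**3 + 2*u**2*v + u*v**2 - v**3 + v**2.
No constant or linear terms (consistent with a singular point). Quadratic part: v**2. Cubic part: u**3 + 2*u**2*v + u*v**2 - v**3.
The quadratic part v**2 is a perfect square, so there is a single (double) tangent line v = 0, i.e. y = 3. Restricting the cubic part to that line (v = 0) leaves u**3 ≠ 0, so f is not divisible by v and the branch is v² ≈ -u**3 to lowest order — this is a cusp.
Classification: cusp.


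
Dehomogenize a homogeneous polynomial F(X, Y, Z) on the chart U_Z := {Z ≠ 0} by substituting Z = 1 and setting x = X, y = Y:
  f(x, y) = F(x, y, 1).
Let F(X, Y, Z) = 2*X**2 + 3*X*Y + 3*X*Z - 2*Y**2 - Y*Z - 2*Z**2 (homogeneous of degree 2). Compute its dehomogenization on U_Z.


f(x, y) = 2*x**2 + 3*x*y + 3*x - 2*y**2 - y - 2

On U_Z we set Z = 1. Each monomial c·X^i·Y^j·Z^k in F becomes c·x^i·y^j·1^k = c·x^i·y^j.
Substituting Z = 1: F(X, Y, 1) = 2*x**2 + 3*x*y + 3*x - 2*y**2 - y - 2.
Note: deg(f) ≤ deg(F) = 2; strict inequality happens when F is divisible by Z (lost terms).


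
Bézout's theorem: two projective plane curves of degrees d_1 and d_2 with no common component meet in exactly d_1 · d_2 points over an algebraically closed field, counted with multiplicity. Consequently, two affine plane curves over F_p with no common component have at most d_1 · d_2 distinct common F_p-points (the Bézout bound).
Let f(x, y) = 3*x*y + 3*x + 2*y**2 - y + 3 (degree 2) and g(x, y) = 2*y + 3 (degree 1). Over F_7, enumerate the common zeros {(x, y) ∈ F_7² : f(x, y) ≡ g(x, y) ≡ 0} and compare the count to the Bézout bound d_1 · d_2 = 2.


Common zeros: {(6, 2)}; count = 1; Bézout bound = 2.

deg(f) = 2, deg(g) = 1, so Bézout bound = 2.
Scan x ∈ F_7. For each x, list the y ∈ F_7 with f(x, y) ≡ 0 and those with g(x, y) ≡ 0 (mod 7); the common zeros in that column are the intersection.
  x = 0: f ≡ 0 at y ∈ ∅; g ≡ 0 at y ∈ {2}; common: ∅.
  x = 1: f ≡ 0 at y ∈ ∅; g ≡ 0 at y ∈ {2}; common: ∅.
  x = 2: f ≡ 0 at y ∈ {3, 5}; g ≡ 0 at y ∈ {2}; common: ∅.
  x = 3: f ≡ 0 at y ∈ ∅; g ≡ 0 at y ∈ {2}; common: ∅.
  x = 4: f ≡ 0 at y ∈ {1, 4}; g ≡ 0 at y ∈ {2}; common: ∅.
  x = 5: f ≡ 0 at y ∈ ∅; g ≡ 0 at y ∈ {2}; common: ∅.
  x = 6: f ≡ 0 at y ∈ {0, 2}; g ≡ 0 at y ∈ {2}; common: {2}.
Collecting: common zeros = {(6, 2)}, so the count is 1.
Comparison with the Bézout bound: 1 ≤ 2 = deg(f)·deg(g), as expected for curves with no common component (the affine F_7-count falls short of the bound because intersections may lie at infinity, over extension fields, or carry multiplicity).


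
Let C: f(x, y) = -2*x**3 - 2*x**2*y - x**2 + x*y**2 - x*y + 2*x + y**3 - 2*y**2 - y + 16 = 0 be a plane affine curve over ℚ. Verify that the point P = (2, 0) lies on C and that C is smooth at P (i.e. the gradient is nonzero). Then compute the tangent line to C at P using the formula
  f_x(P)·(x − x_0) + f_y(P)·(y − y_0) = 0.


Tangent line at P: -26*x - 11*y + 52 = 0.

Step 1: f(2, 0) = 0, so P lies on C.
Step 2: partial derivatives
  f_x(x, y) = -6*x**2 - 4*x*y - 2*x + y**2 - y + 2, f_y(x, y) = -2*x**2 + 2*x*y - x + 3*y**2 - 4*y - 1.
  f_x(P) = -26, f_y(P) = -11 (gradient nonzero, so P is smooth).
Step 3: tangent line at P: -26·(x − 2) + -11·(y − 0) = 0.
Expanding: -26*x - 11*y + 52 = 0.


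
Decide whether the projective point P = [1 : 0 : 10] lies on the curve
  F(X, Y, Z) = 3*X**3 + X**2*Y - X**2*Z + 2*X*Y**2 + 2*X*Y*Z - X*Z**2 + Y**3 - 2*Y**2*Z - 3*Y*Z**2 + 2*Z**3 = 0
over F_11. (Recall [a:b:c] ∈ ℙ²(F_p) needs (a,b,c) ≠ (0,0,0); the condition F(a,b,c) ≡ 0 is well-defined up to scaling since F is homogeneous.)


F(1,0,10) ≡ 1 (mod 11); P is NOT on the curve.

Evaluate F(1, 0, 10) term-by-term (mod 11).
  3*X**3 ↦ 3·1·1·1 = 3
  X**2*Y ↦ 1·1·0·1 = 0
  -X**2*Z ↦ -1·1·1·10 = -10
  2*X*Y**2 ↦ 2·1·0·1 = 0
  2*X*Y*Z ↦ 2·1·0·10 = 0
  -X*Z**2 ↦ -1·1·1·100 = -100
  Y**3 ↦ 1·1·0·1 = 0
  -2*Y**2*Z ↦ -2·1·0·10 = 0
  -3*Y*Z**2 ↦ -3·1·0·100 = 0
  2*Z**3 ↦ 2·1·1·1000 = 2000
Sum: F(1, 0, 10) = (3) + (0) + (-10) + (0) + (0) + (-100) + (0) + (0) + (0) + (2000) = 1893.
Reducing mod 11: 1893 ≡ 1 (mod 11).
Since F(a, b, c) ≡ 1 ≠ 0 (mod 11), P does NOT lie on the curve.


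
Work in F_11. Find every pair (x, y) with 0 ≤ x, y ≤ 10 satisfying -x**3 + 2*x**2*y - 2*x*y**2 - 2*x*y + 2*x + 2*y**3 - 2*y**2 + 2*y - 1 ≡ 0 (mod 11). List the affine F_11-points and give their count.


Affine F_11-points: {(0, 2), (0, 5), (1, 0), (1, 1), (2, 7), (3, 0), (4, 9), (5, 3), (5, 5), (5, 9), (6, 2), (7, 0), (9, 2), (9, 9), (9, 10), (10, 7)}; count = 16.

For each of the 121 pairs (x, y) ∈ F_11², evaluate f(x, y) mod 11. Record the zeros.
  x = 0: [0↦10, 1↦1, 2↦0, 3↦8, 4↦4, 5↦0, 6↦8, 7↦7, 8↦9, 9↦4, 10↦4]  zeros at y ∈ {2, 5}
  x = 1: [0↦0, 1↦0, 2↦4, 3↦2, 4↦6, 5↦6, 6↦3, 7↦9, 8↦3, 9↦8, 10↦3]  zeros at y ∈ {0, 1}
  x = 2: [0↦6, 1↦8, 2↦10, 3↦2, 4↦7, 5↦4, 6↦5, 7↦0, 8↦1, 9↦9, 10↦3]  zeros at y ∈ {7}
  x = 3: [0↦0, 1↦8, 2↦1, 3↦2, 4↦1, 5↦10, 6↦8, 7↦7, 8↦8, 9↦1, 10↦9]  zeros at y ∈ {0}
  x = 4: [0↦9, 1↦5, 2↦4, 3↦7, 4↦4, 5↦7, 6↦6, 7↦2, 8↦7, 9↦0, 10↦4]  zeros at y ∈ {9}
  x = 5: [0↦5, 1↦4, 2↦2, 3↦0, 4↦10, 5↦0, 6↦4, 7↦1, 8↦3, 9↦0, 10↦4]  zeros at y ∈ {3, 5, 9}
  x = 6: [0↦4, 1↦10, 2↦0, 3↦8, 4↦2, 5↦5, 6↦7, 7↦9, 8↦1, 9↦6, 10↦3]  zeros at y ∈ {2}
  x = 7: [0↦0, 1↦6, 2↦3, 3↦3, 4↦7, 5↦5, 6↦9, 7↦9, 8↦6, 9↦1, 10↦6]  zeros at y ∈ {0}
  x = 8: [0↦9, 1↦8, 2↦5, 3↦1, 4↦8, 5↦5, 6↦4, 7↦6, 8↦1, 9↦1, 10↦7]  zeros at y ∈ ∅
  x = 9: [0↦3, 1↦10, 2↦0, 3↦7, 4↦10, 5↦10, 6↦8, 7↦5, 8↦2, 9↦0, 10↦0]  zeros at y ∈ {2, 9, 10}
  x = 10: [0↦9, 1↦6, 2↦4, 3↦4, 4↦7, 5↦3, 6↦4, 7↦0, 8↦3, 9↦3, 10↦1]  zeros at y ∈ {7}
Collecting zeros: affine points = {(0, 2), (0, 5), (1, 0), (1, 1), (2, 7), (3, 0), (4, 9), (5, 3), (5, 5), (5, 9), (6, 2), (7, 0), (9, 2), (9, 9), (9, 10), (10, 7)}.
Total count |C(F_11)_aff| = 16.


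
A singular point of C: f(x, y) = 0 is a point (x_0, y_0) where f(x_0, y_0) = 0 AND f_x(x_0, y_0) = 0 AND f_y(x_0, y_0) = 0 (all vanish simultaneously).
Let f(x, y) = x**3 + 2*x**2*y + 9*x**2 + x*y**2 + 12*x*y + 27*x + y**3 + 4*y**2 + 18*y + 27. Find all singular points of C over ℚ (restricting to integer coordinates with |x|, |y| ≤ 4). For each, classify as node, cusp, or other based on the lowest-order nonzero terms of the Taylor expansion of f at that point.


Singular points: {(-3, 0)}; classification: cusp.

Compute partial derivatives:
  f_x = 3*x**2 + 4*x*y + 18*x + y**2 + 12*y + 27.
  f_y = 2*x**2 + 2*x*y + 12*x + 3*y**2 + 8*y + 18.
Scan x_0 ∈ {−4, ..., 4}. For each x_0, f_y(x_0, y) is a polynomial in y; find its integer roots y ∈ {−4, ..., 4}, then test f_x and f at those candidates.
  x = -4: f_y(-4, y) = 3*y**2 + 2; no integer root y with |y| ≤ 4.
  x = -3: f_y(-3, y) = 3*y**2 + 2*y; vanishes at y ∈ {0}. (-3, 0): f_x = 0, f = 0 — SINGULAR.
  x = -2: f_y(-2, y) = 3*y**2 + 4*y + 2; no integer root y with |y| ≤ 4.
  x = -1: f_y(-1, y) = 3*y**2 + 6*y + 8; no integer root y with |y| ≤ 4.
  x = 0: f_y(0, y) = 3*y**2 + 8*y + 18; no integer root y with |y| ≤ 4.
  x = 1: f_y(1, y) = 3*y**2 + 10*y + 32; no integer root y with |y| ≤ 4.
  x = 2: f_y(2, y) = 3*y**2 + 12*y + 50; no integer root y with |y| ≤ 4.
  x = 3: f_y(3, y) = 3*y**2 + 14*y + 72; no integer root y with |y| ≤ 4.
  x = 4: f_y(4, y) = 3*y**2 + 16*y + 98; no integer root y with |y| ≤ 4.
Only singular point on the grid: (-3, 0).
Classify: substitute x = -3 + u, y = 0 + v and expand: f = u**3 + 2*u**2*v + u*v**2 + v**3 + v**2.
No constant or linear terms (consistent with a singular point). Quadratic part: v**2. Cubic part: u**3 + 2*u**2*v + u*v**2 + v**3.
The quadratic part v**2 is a perfect square, so there is a single (double) tangent line v = 0, i.e. y = 0. Restricting the cubic part to that line (v = 0) leaves u**3 ≠ 0, so f is not divisible by v and the branch is v² ≈ -u**3 to lowest order — this is a cusp.
Classification: cusp.


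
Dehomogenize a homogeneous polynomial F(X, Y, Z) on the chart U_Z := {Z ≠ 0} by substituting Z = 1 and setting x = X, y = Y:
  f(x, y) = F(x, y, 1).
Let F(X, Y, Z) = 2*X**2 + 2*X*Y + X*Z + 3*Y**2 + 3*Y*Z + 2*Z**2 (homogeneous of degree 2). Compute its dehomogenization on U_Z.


f(x, y) = 2*x**2 + 2*x*y + x + 3*y**2 + 3*y + 2

On U_Z we set Z = 1. Each monomial c·X^i·Y^j·Z^k in F becomes c·x^i·y^j·1^k = c·x^i·y^j.
Substituting Z = 1: F(X, Y, 1) = 2*x**2 + 2*x*y + x + 3*y**2 + 3*y + 2.
Note: deg(f) ≤ deg(F) = 2; strict inequality happens when F is divisible by Z (lost terms).


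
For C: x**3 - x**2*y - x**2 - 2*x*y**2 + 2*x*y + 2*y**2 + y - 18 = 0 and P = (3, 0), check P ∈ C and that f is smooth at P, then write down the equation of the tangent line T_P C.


Tangent line at P: 21*x - 2*y - 63 = 0.

Step 1: f(3, 0) = 0, so P lies on C.
Step 2: partial derivatives
  f_x(x, y) = 3*x**2 - 2*x*y - 2*x - 2*y**2 + 2*y, f_y(x, y) = -x**2 - 4*x*y + 2*x + 4*y + 1.
  f_x(P) = 21, f_y(P) = -2 (gradient nonzero, so P is smooth).
Step 3: tangent line at P: 21·(x − 3) + -2·(y − 0) = 0.
Expanding: 21*x - 2*y - 63 = 0.


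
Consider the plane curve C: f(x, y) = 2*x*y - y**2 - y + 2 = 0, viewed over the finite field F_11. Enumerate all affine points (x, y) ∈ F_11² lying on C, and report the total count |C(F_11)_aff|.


Affine F_11-points: {(0, 1), (0, 9), (1, 2), (1, 10), (3, 8), (5, 4), (5, 5), (7, 6), (7, 7), (9, 3)}; count = 10.

For each of the 121 pairs (x, y) ∈ F_11², evaluate f(x, y) mod 11. Record the zeros.
  x = 0: [0↦2, 1↦0, 2↦7, 3↦1, 4↦4, 5↦5, 6↦4, 7↦1, 8↦7, 9↦0, 10↦2]  zeros at y ∈ {1, 9}
  x = 1: [0↦2, 1↦2, 2↦0, 3↦7, 4↦1, 5↦4, 6↦5, 7↦4, 8↦1, 9↦7, 10↦0]  zeros at y ∈ {2, 10}
  x = 2: [0↦2, 1↦4, 2↦4, 3↦2, 4↦9, 5↦3, 6↦6, 7↦7, 8↦6, 9↦3, 10↦9]  zeros at y ∈ ∅
  x = 3: [0↦2, 1↦6, 2↦8, 3↦8, 4↦6, 5↦2, 6↦7, 7↦10, 8↦0, 9↦10, 10↦7]  zeros at y ∈ {8}
  x = 4: [0↦2, 1↦8, 2↦1, 3↦3, 4↦3, 5↦1, 6↦8, 7↦2, 8↦5, 9↦6, 10↦5]  zeros at y ∈ ∅
  x = 5: [0↦2, 1↦10, 2↦5, 3↦9, 4↦0, 5↦0, 6↦9, 7↦5, 8↦10, 9↦2, 10↦3]  zeros at y ∈ {4, 5}
  x = 6: [0↦2, 1↦1, 2↦9, 3↦4, 4↦8, 5↦10, 6↦10, 7↦8, 8↦4, 9↦9, 10↦1]  zeros at y ∈ ∅
  x = 7: [0↦2, 1↦3, 2↦2, 3↦10, 4↦5, 5↦9, 6↦0, 7↦0, 8↦9, 9↦5, 10↦10]  zeros at y ∈ {6, 7}
  x = 8: [0↦2, 1↦5, 2↦6, 3↦5, 4↦2, 5↦8, 6↦1, 7↦3, 8↦3, 9↦1, 10↦8]  zeros at y ∈ ∅
  x = 9: [0↦2, 1↦7, 2↦10, 3↦0, 4↦10, 5↦7, 6↦2, 7↦6, 8↦8, 9↦8, 10↦6]  zeros at y ∈ {3}
  x = 10: [0↦2, 1↦9, 2↦3, 3↦6, 4↦7, 5↦6, 6↦3, 7↦9, 8↦2, 9↦4, 10↦4]  zeros at y ∈ ∅
Collecting zeros: affine points = {(0, 1), (0, 9), (1, 2), (1, 10), (3, 8), (5, 4), (5, 5), (7, 6), (7, 7), (9, 3)}.
Total count |C(F_11)_aff| = 10.


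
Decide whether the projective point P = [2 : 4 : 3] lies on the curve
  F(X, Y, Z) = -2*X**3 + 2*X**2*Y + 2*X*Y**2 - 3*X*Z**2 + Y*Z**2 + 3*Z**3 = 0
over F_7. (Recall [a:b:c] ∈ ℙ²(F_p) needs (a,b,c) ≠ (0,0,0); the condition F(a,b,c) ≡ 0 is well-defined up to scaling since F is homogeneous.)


F(2,4,3) ≡ 3 (mod 7); P is NOT on the curve.

Evaluate F(2, 4, 3) term-by-term (mod 7).
  -2*X**3 ↦ -2·8·1·1 = -16
  2*X**2*Y ↦ 2·4·4·1 = 32
  2*X*Y**2 ↦ 2·2·16·1 = 64
  -3*X*Z**2 ↦ -3·2·1·9 = -54
  Y*Z**2 ↦ 1·1·4·9 = 36
  3*Z**3 ↦ 3·1·1·27 = 81
Sum: F(2, 4, 3) = (-16) + (32) + (64) + (-54) + (36) + (81) = 143.
Reducing mod 7: 143 ≡ 3 (mod 7).
Since F(a, b, c) ≡ 3 ≠ 0 (mod 7), P does NOT lie on the curve.


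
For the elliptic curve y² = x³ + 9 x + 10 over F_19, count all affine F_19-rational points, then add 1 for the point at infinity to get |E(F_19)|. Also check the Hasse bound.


Affine points = {(1, 1), (1, 18), (2, 6), (2, 13), (3, 8), (3, 11), (5, 3), (5, 16), (7, 6), (7, 13), (8, 9), (8, 10), (10, 6), (10, 13), (13, 5), (13, 14), (14, 7), (14, 12), (15, 9), (15, 10), (18, 0)}; affine count = 21; |E(F_19)| = 22.

Discriminant check: Δ ∝ 4a³ + 27b² = 4·9³ + 27·10² = 4·729 + 27·100 ≡ 11 (mod 19). Nonzero ⇒ E is nonsingular.
For each x ∈ F_19, compute rhs = x³ + 9·x + 10 mod 19, then count y ∈ F_19 with y² ≡ rhs.
  x = 0: rhs = 10, matching y values: none (0 points).
  x = 1: rhs = 1, matching y values: 1, 18 (2 points).
  x = 2: rhs = 17, matching y values: 6, 13 (2 points).
  x = 3: rhs = 7, matching y values: 8, 11 (2 points).
  x = 4: rhs = 15, matching y values: none (0 points).
  x = 5: rhs = 9, matching y values: 3, 16 (2 points).
  x = 6: rhs = 14, matching y values: none (0 points).
  x = 7: rhs = 17, matching y values: 6, 13 (2 points).
  x = 8: rhs = 5, matching y values: 9, 10 (2 points).
  x = 9: rhs = 3, matching y values: none (0 points).
  x = 10: rhs = 17, matching y values: 6, 13 (2 points).
  x = 11: rhs = 15, matching y values: none (0 points).
  x = 12: rhs = 3, matching y values: none (0 points).
  x = 13: rhs = 6, matching y values: 5, 14 (2 points).
  x = 14: rhs = 11, matching y values: 7, 12 (2 points).
  x = 15: rhs = 5, matching y values: 9, 10 (2 points).
  x = 16: rhs = 13, matching y values: none (0 points).
  x = 17: rhs = 3, matching y values: none (0 points).
  x = 18: rhs = 0, matching y values: 0 (1 points).
Total affine count: 21.
Full point count |E(F_19)| = 21 + 1 = 22.
Hasse bound: |22 − (19+1)| = |2| = 2 ≤ 2√19 ≈ 8.7178 ✓.


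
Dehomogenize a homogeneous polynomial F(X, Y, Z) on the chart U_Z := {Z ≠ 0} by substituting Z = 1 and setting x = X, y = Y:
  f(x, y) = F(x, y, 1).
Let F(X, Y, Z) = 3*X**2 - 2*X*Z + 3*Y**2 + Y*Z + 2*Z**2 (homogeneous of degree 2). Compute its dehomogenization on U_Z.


f(x, y) = 3*x**2 - 2*x + 3*y**2 + y + 2

On U_Z we set Z = 1. Each monomial c·X^i·Y^j·Z^k in F becomes c·x^i·y^j·1^k = c·x^i·y^j.
Substituting Z = 1: F(X, Y, 1) = 3*x**2 - 2*x + 3*y**2 + y + 2.
Note: deg(f) ≤ deg(F) = 2; strict inequality happens when F is divisible by Z (lost terms).
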